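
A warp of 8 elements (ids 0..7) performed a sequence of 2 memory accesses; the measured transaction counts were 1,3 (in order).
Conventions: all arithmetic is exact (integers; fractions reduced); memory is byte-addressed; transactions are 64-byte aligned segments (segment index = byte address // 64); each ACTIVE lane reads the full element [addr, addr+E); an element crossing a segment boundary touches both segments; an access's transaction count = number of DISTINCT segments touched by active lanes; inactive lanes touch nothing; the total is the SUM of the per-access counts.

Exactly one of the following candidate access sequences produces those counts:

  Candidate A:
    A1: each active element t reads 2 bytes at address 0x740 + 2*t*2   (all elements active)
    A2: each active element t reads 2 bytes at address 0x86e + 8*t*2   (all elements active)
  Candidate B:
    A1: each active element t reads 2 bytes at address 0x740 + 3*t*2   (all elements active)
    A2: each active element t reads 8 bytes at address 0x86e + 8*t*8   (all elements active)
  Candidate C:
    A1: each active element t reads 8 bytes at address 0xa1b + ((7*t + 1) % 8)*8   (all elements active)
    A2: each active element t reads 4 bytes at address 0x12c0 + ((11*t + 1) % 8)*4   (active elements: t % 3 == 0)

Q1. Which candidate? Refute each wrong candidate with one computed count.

B: A2 gives 8 transactions, not 3
C: A1 gives 2 transactions, not 1
A: all counts match (1,3)

Answer: A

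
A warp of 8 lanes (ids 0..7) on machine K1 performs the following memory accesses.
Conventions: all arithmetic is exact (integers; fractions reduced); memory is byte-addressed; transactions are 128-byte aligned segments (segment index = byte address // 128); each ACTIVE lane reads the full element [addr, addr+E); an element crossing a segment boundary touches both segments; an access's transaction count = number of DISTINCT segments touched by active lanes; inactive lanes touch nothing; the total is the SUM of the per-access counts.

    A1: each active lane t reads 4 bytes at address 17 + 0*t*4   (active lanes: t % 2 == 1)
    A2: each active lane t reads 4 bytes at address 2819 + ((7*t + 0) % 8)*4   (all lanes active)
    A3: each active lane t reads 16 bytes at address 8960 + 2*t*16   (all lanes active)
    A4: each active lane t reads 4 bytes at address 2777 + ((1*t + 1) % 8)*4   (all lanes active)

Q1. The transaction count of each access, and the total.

A1: 1 transaction
A2: 1 transaction
A3: 2 transactions
A4: 1 transaction

Answer: 1,1,2,1; total 5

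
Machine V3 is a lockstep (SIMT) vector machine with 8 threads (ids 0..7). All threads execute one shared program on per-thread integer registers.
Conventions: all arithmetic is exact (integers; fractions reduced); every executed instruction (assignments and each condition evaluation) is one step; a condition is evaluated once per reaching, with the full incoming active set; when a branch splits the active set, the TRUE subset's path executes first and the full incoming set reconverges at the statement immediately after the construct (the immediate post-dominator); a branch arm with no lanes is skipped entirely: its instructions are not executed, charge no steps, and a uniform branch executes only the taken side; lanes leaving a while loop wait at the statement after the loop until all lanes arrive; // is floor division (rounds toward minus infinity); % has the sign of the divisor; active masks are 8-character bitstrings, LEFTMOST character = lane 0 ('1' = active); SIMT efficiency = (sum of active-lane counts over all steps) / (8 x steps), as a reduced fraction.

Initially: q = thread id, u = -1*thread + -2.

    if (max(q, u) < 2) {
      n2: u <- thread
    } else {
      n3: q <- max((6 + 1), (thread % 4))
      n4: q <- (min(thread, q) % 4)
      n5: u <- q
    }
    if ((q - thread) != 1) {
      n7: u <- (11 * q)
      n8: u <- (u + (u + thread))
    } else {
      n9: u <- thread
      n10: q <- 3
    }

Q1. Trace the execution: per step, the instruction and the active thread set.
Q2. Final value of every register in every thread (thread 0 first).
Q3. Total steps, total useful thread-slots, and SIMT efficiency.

step 0: eval (max(q, u) < 2)         11111111
step 1: u <- thread                  11000000
step 2: q <- max((6 + 1), (thread % 4)) 00111111
step 3: q <- (min(thread, q) % 4)    00111111
step 4: u <- q                       00111111
step 5: eval ((q - thread) != 1)     11111111
step 6: u <- (11 * q)                11111111
step 7: u <- (u + (u + thread))      11111111

Answer: 8 steps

q: 0,1,2,3,0,1,2,3
u: 0,23,46,69,4,27,50,73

steps = 8; useful = 52; efficiency = 52/64 = 13/16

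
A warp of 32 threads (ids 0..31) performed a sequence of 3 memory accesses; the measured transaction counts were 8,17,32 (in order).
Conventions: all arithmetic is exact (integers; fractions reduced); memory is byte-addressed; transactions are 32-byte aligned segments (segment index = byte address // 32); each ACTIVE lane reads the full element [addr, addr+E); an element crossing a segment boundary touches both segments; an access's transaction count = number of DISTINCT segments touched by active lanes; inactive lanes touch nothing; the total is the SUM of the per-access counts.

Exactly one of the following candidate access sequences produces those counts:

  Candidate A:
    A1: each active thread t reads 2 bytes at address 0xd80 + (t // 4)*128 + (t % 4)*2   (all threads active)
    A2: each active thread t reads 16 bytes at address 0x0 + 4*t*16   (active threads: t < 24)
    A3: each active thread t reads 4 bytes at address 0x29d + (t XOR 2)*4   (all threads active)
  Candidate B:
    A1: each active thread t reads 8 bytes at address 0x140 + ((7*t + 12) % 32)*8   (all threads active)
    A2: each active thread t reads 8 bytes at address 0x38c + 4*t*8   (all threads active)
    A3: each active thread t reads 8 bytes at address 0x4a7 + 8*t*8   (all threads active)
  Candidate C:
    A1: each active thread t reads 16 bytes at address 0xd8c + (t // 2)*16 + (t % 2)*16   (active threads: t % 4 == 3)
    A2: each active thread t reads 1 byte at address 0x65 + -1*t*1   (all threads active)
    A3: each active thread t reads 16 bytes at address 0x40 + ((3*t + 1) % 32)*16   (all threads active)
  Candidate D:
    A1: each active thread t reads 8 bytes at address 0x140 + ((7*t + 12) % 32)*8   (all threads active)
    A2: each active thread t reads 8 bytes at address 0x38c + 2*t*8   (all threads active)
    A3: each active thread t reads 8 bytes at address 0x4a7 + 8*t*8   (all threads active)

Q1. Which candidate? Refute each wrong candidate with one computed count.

A: A2 gives 24 transactions, not 17
B: A2 gives 32 transactions, not 17
C: A2 gives 2 transactions, not 17
D: all counts match (8,17,32)

Answer: D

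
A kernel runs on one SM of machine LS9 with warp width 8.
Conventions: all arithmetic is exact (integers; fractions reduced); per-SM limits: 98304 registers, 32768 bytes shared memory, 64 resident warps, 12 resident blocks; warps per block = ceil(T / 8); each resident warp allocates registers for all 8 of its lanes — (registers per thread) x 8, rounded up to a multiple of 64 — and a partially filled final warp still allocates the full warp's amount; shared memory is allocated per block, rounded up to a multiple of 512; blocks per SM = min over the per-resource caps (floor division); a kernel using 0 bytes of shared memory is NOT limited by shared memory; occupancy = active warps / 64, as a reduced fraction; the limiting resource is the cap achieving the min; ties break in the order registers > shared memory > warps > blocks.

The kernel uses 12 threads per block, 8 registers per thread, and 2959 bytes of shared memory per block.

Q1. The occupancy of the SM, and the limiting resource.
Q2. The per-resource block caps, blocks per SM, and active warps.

Answer: occupancy 5/16, limited by shared memory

registers: 768 blocks
shared memory: 10 blocks
warps: 32 blocks
blocks: 12 blocks

Answer: 10 blocks, 20 active warps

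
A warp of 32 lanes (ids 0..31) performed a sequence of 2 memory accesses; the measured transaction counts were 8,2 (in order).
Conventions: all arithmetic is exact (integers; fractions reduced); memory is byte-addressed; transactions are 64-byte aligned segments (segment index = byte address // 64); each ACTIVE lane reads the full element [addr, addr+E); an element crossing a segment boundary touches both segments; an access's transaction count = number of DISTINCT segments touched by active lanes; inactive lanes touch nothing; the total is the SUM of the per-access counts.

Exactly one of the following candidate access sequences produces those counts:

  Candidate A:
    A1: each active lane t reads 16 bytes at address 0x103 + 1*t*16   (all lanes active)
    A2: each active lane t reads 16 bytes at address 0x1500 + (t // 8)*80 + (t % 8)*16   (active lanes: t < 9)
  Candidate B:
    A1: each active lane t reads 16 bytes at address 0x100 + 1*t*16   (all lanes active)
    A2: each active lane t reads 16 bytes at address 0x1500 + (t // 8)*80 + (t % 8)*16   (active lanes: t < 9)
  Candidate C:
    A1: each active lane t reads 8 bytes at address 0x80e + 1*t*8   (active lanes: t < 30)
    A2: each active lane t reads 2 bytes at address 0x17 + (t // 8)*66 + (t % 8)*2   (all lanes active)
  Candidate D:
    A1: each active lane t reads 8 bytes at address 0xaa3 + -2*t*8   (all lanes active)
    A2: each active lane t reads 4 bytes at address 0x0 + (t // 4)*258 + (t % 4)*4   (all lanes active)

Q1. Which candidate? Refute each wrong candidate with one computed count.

A: A1 gives 9 transactions, not 8
C: A1 gives 4 transactions, not 8
D: A1 gives 9 transactions, not 8
B: all counts match (8,2)

Answer: B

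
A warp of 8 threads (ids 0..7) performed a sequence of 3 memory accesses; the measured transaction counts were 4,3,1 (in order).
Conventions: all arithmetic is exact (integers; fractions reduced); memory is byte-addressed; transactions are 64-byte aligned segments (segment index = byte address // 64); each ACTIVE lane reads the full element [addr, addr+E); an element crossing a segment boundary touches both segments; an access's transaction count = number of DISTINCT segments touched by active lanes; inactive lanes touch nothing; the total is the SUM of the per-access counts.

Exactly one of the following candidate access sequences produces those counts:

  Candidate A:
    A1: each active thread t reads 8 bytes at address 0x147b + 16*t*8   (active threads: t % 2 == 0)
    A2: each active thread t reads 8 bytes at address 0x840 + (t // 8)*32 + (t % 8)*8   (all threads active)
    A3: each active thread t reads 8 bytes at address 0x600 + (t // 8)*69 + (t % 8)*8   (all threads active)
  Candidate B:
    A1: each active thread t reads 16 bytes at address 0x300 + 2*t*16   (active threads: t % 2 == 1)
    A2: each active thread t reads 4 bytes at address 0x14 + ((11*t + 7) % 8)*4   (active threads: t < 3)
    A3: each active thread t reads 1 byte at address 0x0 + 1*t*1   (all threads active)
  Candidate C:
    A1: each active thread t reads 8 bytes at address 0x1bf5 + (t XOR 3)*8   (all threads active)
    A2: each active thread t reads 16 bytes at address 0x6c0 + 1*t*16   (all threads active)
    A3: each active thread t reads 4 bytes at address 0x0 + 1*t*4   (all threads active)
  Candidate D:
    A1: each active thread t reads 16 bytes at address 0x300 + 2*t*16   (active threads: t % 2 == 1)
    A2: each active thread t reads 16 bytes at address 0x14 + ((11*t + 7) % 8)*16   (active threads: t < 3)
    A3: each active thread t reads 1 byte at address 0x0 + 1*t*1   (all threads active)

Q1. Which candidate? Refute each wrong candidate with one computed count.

A: A1 gives 8 transactions, not 4
B: A2 gives 1 transaction, not 3
C: A1 gives 2 transactions, not 4
D: all counts match (4,3,1)

Answer: D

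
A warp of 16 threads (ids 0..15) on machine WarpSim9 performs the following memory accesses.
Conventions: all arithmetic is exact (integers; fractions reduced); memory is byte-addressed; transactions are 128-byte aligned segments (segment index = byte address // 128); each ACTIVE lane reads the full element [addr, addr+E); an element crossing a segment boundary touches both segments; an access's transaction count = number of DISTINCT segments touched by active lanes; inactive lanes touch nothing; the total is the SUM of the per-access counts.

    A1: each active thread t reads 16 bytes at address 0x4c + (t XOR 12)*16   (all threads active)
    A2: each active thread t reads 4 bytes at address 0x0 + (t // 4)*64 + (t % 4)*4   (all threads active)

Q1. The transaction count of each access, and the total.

A1: 3 transactions
A2: 2 transactions

Answer: 3,2; total 5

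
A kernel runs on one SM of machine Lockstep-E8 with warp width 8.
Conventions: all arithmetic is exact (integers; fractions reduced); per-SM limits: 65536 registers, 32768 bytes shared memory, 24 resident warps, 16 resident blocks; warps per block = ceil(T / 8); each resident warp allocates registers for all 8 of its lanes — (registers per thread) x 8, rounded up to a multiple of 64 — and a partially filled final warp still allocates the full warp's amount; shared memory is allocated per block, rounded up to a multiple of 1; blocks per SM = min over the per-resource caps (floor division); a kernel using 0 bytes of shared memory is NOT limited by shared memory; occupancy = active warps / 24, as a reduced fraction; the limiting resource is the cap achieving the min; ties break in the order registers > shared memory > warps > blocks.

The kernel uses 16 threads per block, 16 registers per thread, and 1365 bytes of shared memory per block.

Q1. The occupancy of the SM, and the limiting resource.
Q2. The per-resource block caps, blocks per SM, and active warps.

Answer: occupancy 1, limited by warps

registers: 256 blocks
shared memory: 24 blocks
warps: 12 blocks
blocks: 16 blocks

Answer: 12 blocks, 24 active warps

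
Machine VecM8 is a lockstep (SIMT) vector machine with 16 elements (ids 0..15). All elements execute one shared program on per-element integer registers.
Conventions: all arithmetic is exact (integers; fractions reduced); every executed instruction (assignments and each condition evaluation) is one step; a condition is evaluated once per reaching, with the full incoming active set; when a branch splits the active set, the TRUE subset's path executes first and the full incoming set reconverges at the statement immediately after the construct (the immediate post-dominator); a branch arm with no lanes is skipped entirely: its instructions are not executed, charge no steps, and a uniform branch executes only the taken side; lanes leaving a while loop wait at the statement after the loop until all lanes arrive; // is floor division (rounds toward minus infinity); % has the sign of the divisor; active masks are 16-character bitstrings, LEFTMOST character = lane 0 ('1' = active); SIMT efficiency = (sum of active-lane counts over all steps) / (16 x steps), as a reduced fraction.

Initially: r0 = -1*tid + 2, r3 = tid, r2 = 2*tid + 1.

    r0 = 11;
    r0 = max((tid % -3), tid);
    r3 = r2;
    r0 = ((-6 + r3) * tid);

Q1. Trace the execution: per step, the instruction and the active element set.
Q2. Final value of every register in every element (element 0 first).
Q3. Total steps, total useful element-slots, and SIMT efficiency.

step 0: r0 <- 11                     1111111111111111
step 1: r0 <- max((tid % -3), tid)   1111111111111111
step 2: r3 <- r2                     1111111111111111
step 3: r0 <- ((-6 + r3) * tid)      1111111111111111

Answer: 4 steps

r0: 0,-3,-2,3,12,25,42,63,88,117,150,187,228,273,322,375
r3: 1,3,5,7,9,11,13,15,17,19,21,23,25,27,29,31
r2: 1,3,5,7,9,11,13,15,17,19,21,23,25,27,29,31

steps = 4; useful = 64; efficiency = 64/64 = 1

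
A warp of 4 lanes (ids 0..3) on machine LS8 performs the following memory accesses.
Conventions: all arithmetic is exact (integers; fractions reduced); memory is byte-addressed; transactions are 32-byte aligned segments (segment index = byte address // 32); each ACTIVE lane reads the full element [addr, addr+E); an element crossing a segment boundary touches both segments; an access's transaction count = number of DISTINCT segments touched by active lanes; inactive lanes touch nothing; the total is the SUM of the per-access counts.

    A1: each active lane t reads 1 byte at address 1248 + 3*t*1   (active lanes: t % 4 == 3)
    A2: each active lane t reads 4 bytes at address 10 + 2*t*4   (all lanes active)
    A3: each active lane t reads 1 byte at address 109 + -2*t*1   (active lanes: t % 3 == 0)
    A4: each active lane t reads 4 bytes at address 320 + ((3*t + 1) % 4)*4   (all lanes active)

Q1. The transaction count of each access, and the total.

A1: 1 transaction
A2: 2 transactions
A3: 1 transaction
A4: 1 transaction

Answer: 1,2,1,1; total 5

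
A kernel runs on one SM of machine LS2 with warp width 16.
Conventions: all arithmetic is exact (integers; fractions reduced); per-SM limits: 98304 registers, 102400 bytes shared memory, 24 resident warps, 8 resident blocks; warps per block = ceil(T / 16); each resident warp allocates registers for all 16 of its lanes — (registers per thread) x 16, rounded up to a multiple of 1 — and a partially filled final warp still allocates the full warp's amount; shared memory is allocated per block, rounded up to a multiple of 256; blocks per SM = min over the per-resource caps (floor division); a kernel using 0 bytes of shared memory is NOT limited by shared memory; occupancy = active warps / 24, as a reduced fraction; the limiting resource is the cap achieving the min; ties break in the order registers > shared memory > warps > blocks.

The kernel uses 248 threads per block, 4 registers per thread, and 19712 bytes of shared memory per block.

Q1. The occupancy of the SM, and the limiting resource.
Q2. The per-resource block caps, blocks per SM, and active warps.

Answer: occupancy 2/3, limited by warps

registers: 96 blocks
shared memory: 5 blocks
warps: 1 block
blocks: 8 blocks

Answer: 1 block, 16 active warps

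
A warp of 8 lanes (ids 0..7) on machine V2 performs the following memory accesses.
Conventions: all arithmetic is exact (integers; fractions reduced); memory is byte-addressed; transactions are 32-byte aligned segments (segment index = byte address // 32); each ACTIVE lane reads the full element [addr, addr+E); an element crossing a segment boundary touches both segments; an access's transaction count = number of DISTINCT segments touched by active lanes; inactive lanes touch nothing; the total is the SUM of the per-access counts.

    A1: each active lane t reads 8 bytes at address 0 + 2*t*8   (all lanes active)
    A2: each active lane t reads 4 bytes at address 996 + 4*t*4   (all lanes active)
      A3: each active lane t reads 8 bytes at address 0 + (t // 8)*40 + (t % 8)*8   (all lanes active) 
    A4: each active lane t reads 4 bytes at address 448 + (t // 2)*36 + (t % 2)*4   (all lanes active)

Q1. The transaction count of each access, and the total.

A1: 4 transactions
A2: 4 transactions
A3: 2 transactions
A4: 4 transactions

Answer: 4,4,2,4; total 14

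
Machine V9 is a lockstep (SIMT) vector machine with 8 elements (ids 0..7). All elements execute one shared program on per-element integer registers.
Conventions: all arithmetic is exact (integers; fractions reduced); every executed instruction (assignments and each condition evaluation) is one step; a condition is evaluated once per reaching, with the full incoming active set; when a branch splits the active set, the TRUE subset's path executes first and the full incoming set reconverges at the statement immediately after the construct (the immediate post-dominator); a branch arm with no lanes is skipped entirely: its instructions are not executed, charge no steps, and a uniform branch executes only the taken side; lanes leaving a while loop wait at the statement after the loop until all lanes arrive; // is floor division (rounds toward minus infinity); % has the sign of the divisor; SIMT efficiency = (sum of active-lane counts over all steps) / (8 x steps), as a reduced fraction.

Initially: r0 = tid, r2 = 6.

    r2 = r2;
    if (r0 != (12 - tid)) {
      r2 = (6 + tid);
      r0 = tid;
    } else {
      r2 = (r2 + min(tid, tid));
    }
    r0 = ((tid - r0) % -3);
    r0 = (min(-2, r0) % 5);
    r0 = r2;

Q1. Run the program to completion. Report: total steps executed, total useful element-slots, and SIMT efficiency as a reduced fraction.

Answer: 8 steps, 55 useful, 55/64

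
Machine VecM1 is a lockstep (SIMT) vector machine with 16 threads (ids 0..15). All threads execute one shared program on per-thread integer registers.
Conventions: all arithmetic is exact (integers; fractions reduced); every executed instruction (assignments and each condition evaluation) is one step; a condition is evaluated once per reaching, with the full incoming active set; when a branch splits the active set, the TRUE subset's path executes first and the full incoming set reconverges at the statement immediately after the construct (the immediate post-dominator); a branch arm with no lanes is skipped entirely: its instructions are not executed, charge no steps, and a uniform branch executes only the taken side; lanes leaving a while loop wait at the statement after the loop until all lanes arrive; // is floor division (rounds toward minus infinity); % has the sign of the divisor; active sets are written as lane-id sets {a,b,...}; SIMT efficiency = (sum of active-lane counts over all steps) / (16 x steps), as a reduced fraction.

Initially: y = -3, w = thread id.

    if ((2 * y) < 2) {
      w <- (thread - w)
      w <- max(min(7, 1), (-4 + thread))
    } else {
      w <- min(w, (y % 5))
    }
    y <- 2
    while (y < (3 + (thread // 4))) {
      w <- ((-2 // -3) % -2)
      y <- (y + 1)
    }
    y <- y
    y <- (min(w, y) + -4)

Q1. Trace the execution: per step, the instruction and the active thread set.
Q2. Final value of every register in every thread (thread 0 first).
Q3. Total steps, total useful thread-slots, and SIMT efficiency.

step 0: eval ((2 * y) < 2)           {0,1,2,3,4,5,6,7,8,9,10,11,12,13,14,15}
step 1: w <- (thread - w)            {0,1,2,3,4,5,6,7,8,9,10,11,12,13,14,15}
step 2: w <- max(min(7, 1), (-4 + thread)) {0,1,2,3,4,5,6,7,8,9,10,11,12,13,14,15}
step 3: y <- 2                       {0,1,2,3,4,5,6,7,8,9,10,11,12,13,14,15}
step 4: eval (y < (3 + (thread // 4))) {0,1,2,3,4,5,6,7,8,9,10,11,12,13,14,15}
step 5: w <- ((-2 // -3) % -2)       {0,1,2,3,4,5,6,7,8,9,10,11,12,13,14,15}
step 6: y <- (y + 1)                 {0,1,2,3,4,5,6,7,8,9,10,11,12,13,14,15}
step 7: eval (y < (3 + (thread // 4))) {0,1,2,3,4,5,6,7,8,9,10,11,12,13,14,15}
step 8: w <- ((-2 // -3) % -2)       {4,5,6,7,8,9,10,11,12,13,14,15}
step 9: y <- (y + 1)                 {4,5,6,7,8,9,10,11,12,13,14,15}
step 10: eval (y < (3 + (thread // 4))) {4,5,6,7,8,9,10,11,12,13,14,15}
step 11: w <- ((-2 // -3) % -2)       {8,9,10,11,12,13,14,15}
step 12: y <- (y + 1)                 {8,9,10,11,12,13,14,15}
step 13: eval (y < (3 + (thread // 4))) {8,9,10,11,12,13,14,15}
step 14: w <- ((-2 // -3) % -2)       {12,13,14,15}
step 15: y <- (y + 1)                 {12,13,14,15}
step 16: eval (y < (3 + (thread // 4))) {12,13,14,15}
step 17: y <- y                       {0,1,2,3,4,5,6,7,8,9,10,11,12,13,14,15}
step 18: y <- (min(w, y) + -4)        {0,1,2,3,4,5,6,7,8,9,10,11,12,13,14,15}

Answer: 19 steps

y: -4,-4,-4,-4,-4,-4,-4,-4,-4,-4,-4,-4,-4,-4,-4,-4
w: 0,0,0,0,0,0,0,0,0,0,0,0,0,0,0,0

steps = 19; useful = 232; efficiency = 232/304 = 29/38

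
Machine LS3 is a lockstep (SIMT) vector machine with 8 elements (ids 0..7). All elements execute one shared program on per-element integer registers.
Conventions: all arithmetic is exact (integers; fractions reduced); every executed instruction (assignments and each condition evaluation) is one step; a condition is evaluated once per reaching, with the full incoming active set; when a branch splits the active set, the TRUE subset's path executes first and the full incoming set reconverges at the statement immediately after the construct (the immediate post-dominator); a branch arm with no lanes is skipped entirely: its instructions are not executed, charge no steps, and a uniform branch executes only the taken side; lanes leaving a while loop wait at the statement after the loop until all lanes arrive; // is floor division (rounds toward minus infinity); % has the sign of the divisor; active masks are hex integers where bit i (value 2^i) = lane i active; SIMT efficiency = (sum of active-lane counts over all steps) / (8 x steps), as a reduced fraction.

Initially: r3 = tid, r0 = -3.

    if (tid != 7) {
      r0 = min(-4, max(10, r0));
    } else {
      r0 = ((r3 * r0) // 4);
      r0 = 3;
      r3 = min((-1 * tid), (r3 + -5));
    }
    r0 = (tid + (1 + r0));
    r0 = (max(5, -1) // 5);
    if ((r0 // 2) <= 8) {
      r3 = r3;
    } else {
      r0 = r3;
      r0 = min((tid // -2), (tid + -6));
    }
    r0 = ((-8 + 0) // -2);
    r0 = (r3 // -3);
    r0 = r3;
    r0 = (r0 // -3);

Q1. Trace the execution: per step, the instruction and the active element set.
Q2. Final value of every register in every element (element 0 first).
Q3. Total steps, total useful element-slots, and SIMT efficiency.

step 0: eval (tid != 7)              0xff
step 1: r0 <- min(-4, max(10, r0))   0x7f
step 2: r0 <- ((r3 * r0) // 4)       0x80
step 3: r0 <- 3                      0x80
step 4: r3 <- min((-1 * tid), (r3 + -5)) 0x80
step 5: r0 <- (tid + (1 + r0))       0xff
step 6: r0 <- (max(5, -1) // 5)      0xff
step 7: eval ((r0 // 2) <= 8)        0xff
step 8: r3 <- r3                     0xff
step 9: r0 <- ((-8 + 0) // -2)       0xff
step 10: r0 <- (r3 // -3)             0xff
step 11: r0 <- r3                     0xff
step 12: r0 <- (r0 // -3)             0xff

Answer: 13 steps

r3: 0,1,2,3,4,5,6,-7
r0: 0,-1,-1,-1,-2,-2,-2,2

steps = 13; useful = 82; efficiency = 82/104 = 41/52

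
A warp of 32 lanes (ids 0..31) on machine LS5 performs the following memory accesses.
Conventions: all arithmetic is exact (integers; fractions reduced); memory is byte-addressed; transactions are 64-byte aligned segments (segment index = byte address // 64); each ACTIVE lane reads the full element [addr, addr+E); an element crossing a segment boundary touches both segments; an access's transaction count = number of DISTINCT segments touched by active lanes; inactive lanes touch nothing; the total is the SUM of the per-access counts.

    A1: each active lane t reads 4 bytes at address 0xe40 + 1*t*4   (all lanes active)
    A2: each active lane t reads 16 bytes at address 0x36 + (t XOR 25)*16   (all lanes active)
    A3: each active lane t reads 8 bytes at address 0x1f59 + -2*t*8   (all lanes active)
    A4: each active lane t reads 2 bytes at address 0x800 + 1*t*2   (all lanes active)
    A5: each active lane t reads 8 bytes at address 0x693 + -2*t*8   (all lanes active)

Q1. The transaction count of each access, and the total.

A1: 2 transactions
A2: 9 transactions
A3: 9 transactions
A4: 1 transaction
A5: 9 transactions

Answer: 2,9,9,1,9; total 30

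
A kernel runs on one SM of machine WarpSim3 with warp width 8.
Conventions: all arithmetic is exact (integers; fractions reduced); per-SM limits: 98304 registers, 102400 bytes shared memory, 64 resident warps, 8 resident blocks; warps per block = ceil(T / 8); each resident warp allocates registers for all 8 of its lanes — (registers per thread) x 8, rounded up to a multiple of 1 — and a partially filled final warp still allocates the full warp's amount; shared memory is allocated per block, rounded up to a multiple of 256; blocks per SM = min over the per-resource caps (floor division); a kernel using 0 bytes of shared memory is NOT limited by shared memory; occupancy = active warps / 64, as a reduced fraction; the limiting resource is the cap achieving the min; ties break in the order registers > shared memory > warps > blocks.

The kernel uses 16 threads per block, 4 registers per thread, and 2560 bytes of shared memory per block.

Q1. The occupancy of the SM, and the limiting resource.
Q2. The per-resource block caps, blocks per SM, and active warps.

Answer: occupancy 1/4, limited by blocks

registers: 1536 blocks
shared memory: 40 blocks
warps: 32 blocks
blocks: 8 blocks

Answer: 8 blocks, 16 active warps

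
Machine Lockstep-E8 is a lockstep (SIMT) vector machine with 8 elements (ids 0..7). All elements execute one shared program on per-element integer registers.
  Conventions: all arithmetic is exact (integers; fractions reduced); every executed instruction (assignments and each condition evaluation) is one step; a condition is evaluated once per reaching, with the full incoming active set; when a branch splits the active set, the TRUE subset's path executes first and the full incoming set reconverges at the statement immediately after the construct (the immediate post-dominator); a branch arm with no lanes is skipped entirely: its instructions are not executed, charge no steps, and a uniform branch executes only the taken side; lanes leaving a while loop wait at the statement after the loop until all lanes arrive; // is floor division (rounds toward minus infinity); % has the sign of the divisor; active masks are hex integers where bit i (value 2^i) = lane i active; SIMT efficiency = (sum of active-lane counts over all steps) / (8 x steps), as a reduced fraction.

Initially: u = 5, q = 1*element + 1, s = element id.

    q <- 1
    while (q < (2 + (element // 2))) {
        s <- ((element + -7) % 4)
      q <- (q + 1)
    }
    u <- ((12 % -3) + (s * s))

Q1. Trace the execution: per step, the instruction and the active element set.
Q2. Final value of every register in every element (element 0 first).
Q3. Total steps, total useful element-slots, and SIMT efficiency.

step 0: q <- 1                       0xff
step 1: eval (q < (2 + (element // 2))) 0xff
step 2: s <- ((element + -7) % 4)    0xff
step 3: q <- (q + 1)                 0xff
step 4: eval (q < (2 + (element // 2))) 0xff
step 5: s <- ((element + -7) % 4)    0xfc
step 6: q <- (q + 1)                 0xfc
step 7: eval (q < (2 + (element // 2))) 0xfc
step 8: s <- ((element + -7) % 4)    0xf0
step 9: q <- (q + 1)                 0xf0
step 10: eval (q < (2 + (element // 2))) 0xf0
step 11: s <- ((element + -7) % 4)    0xc0
step 12: q <- (q + 1)                 0xc0
step 13: eval (q < (2 + (element // 2))) 0xc0
step 14: u <- ((12 % -3) + (s * s))   0xff

Answer: 15 steps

u: 1,4,9,0,1,4,9,0
q: 2,2,3,3,4,4,5,5
s: 1,2,3,0,1,2,3,0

steps = 15; useful = 84; efficiency = 84/120 = 7/10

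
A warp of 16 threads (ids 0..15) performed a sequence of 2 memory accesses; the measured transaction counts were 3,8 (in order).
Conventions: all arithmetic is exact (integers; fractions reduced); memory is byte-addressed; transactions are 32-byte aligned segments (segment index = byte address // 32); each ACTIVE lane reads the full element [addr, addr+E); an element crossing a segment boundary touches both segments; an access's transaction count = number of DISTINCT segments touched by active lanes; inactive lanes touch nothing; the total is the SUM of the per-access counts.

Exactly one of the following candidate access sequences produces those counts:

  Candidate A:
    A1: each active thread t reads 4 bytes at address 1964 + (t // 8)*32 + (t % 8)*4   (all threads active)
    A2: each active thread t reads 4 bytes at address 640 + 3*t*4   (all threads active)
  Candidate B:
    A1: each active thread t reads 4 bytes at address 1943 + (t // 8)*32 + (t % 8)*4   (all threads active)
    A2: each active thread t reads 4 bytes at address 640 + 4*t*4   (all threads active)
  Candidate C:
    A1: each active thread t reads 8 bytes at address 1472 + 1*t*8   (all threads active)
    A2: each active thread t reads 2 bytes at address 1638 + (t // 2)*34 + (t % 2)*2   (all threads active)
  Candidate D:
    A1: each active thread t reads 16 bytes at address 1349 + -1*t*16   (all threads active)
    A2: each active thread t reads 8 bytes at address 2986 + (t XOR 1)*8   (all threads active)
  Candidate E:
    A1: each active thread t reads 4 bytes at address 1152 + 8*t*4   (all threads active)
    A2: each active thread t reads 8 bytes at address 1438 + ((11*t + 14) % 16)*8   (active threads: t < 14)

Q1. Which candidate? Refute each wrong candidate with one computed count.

A: A2 gives 6 transactions, not 8
C: A1 gives 4 transactions, not 3
D: A1 gives 9 transactions, not 3
E: A1 gives 16 transactions, not 3
B: all counts match (3,8)

Answer: B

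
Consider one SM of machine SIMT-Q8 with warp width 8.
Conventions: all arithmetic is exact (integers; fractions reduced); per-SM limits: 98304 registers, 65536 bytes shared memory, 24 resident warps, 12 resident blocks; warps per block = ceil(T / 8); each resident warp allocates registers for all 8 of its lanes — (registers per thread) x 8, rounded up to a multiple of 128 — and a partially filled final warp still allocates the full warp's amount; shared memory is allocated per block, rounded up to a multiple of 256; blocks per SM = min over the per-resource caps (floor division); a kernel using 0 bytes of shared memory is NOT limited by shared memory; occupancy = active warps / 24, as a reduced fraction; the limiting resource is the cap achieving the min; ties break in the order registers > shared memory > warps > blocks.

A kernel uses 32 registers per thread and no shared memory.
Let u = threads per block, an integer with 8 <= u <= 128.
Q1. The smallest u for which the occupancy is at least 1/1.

Answer: u = 9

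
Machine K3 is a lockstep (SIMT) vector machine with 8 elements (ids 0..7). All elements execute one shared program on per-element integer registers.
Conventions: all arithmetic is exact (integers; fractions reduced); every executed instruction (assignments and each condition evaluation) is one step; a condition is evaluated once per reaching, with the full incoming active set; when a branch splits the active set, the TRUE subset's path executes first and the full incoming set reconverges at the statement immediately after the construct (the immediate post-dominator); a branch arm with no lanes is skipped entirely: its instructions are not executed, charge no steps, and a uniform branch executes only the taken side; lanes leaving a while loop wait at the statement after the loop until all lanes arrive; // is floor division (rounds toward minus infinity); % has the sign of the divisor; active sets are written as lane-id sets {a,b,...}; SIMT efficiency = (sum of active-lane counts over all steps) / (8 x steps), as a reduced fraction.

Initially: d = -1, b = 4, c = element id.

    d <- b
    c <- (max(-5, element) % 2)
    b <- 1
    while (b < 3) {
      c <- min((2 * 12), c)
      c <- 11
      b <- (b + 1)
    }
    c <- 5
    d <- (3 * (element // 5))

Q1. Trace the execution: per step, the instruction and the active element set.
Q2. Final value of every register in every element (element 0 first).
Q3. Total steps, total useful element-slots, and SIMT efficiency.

step 0: d <- b                       {0,1,2,3,4,5,6,7}
step 1: c <- (max(-5, element) % 2)  {0,1,2,3,4,5,6,7}
step 2: b <- 1                       {0,1,2,3,4,5,6,7}
step 3: eval (b < 3)                 {0,1,2,3,4,5,6,7}
step 4: c <- min((2 * 12), c)        {0,1,2,3,4,5,6,7}
step 5: c <- 11                      {0,1,2,3,4,5,6,7}
step 6: b <- (b + 1)                 {0,1,2,3,4,5,6,7}
step 7: eval (b < 3)                 {0,1,2,3,4,5,6,7}
step 8: c <- min((2 * 12), c)        {0,1,2,3,4,5,6,7}
step 9: c <- 11                      {0,1,2,3,4,5,6,7}
step 10: b <- (b + 1)                 {0,1,2,3,4,5,6,7}
step 11: eval (b < 3)                 {0,1,2,3,4,5,6,7}
step 12: c <- 5                       {0,1,2,3,4,5,6,7}
step 13: d <- (3 * (element // 5))    {0,1,2,3,4,5,6,7}

Answer: 14 steps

d: 0,0,0,0,0,3,3,3
b: 3,3,3,3,3,3,3,3
c: 5,5,5,5,5,5,5,5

steps = 14; useful = 112; efficiency = 112/112 = 1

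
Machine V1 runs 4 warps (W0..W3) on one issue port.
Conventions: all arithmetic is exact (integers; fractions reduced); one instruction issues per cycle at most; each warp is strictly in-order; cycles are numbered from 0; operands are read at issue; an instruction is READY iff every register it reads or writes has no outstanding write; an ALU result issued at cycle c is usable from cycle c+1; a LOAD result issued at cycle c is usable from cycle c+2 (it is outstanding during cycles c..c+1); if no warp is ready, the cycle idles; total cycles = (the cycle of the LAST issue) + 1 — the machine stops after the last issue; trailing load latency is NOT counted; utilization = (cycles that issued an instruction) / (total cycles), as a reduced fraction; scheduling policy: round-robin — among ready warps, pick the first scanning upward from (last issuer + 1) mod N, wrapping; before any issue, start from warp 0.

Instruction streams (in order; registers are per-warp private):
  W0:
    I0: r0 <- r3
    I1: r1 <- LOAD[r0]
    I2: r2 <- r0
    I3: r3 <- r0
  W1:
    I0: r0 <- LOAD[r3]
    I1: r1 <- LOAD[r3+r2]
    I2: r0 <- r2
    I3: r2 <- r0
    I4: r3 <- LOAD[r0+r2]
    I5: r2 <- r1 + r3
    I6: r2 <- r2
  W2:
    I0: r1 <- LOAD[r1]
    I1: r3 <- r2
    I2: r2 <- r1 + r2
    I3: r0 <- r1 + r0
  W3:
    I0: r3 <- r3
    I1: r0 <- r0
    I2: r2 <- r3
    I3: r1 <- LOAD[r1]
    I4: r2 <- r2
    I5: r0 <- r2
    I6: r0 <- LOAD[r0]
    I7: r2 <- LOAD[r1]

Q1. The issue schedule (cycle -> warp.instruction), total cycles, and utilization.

cycle 0: W0.I0
cycle 1: W1.I0
cycle 2: W2.I0
cycle 3: W3.I0
cycle 4: W0.I1
cycle 5: W1.I1
cycle 6: W2.I1
cycle 7: W3.I1
cycle 8: W0.I2
cycle 9: W1.I2
cycle 10: W2.I2
cycle 11: W3.I2
cycle 12: W0.I3
cycle 13: W1.I3
cycle 14: W2.I3
cycle 15: W3.I3
cycle 16: W1.I4
cycle 17: W3.I4
cycle 18: W1.I5
cycle 19: W3.I5
cycle 20: W1.I6
cycle 21: W3.I6
cycle 22: W3.I7

Answer: 23 cycles, utilization 1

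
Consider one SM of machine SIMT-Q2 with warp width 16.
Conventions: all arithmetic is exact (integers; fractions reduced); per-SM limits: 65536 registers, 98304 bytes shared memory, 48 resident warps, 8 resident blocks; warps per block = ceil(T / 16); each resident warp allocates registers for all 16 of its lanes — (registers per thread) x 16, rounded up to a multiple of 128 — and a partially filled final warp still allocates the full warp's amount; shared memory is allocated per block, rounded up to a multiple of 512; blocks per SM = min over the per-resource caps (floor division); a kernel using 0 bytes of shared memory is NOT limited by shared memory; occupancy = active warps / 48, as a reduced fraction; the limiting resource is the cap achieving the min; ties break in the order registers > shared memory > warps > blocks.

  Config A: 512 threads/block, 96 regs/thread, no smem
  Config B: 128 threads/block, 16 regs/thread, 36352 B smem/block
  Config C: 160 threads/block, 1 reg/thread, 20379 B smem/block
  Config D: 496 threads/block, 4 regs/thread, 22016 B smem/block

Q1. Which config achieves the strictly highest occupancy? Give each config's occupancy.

occupancies: A 2/3, B 1/3, C 5/6, D 31/48

Answer: C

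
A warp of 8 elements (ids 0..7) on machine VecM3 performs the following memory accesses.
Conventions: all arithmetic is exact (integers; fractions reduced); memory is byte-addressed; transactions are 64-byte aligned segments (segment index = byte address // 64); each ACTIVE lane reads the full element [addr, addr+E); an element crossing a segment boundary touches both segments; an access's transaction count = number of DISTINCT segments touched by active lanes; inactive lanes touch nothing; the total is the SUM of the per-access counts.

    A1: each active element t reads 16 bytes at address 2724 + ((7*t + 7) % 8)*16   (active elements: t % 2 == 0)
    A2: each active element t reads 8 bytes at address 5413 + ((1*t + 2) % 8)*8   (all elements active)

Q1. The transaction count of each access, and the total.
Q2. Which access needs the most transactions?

A1: 3 transactions
A2: 2 transactions

Answer: 3,2; total 5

Answer: A1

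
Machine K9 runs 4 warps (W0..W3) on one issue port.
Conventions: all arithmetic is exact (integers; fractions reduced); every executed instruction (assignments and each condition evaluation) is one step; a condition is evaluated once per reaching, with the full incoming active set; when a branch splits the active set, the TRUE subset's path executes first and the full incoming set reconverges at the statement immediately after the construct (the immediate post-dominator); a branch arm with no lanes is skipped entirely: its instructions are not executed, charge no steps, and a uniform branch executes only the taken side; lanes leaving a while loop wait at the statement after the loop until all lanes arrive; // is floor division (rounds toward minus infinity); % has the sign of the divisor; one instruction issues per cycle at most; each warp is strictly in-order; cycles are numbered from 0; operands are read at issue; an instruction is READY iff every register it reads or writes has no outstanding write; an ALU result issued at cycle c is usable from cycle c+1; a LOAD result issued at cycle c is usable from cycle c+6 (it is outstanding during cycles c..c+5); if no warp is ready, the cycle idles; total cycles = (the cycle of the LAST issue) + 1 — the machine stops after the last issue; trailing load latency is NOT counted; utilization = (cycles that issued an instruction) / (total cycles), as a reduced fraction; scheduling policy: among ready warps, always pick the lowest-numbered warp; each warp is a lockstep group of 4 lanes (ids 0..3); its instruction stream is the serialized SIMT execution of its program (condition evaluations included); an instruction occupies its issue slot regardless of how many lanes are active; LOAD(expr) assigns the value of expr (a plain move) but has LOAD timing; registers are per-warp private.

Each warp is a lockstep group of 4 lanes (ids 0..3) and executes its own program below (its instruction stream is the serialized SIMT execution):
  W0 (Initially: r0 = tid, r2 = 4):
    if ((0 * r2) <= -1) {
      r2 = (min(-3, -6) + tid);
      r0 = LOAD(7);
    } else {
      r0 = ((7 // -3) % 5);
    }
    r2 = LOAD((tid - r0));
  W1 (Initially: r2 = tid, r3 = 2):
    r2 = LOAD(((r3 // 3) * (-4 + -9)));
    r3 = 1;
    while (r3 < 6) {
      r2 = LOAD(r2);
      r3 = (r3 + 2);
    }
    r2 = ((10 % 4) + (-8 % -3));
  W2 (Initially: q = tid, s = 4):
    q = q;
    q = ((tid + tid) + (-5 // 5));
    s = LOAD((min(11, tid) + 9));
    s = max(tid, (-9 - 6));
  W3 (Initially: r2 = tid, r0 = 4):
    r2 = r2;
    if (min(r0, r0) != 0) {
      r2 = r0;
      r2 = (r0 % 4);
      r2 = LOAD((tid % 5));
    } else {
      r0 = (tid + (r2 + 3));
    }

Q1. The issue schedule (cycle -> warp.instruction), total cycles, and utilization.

cycle 0: W0.I0
cycle 1: W0.I1
cycle 2: W0.I2
cycle 3: W1.I0
cycle 4: W1.I1
cycle 5: W1.I2
cycle 6: W2.I0
cycle 7: W2.I1
cycle 8: W2.I2
cycle 9: W1.I3
cycle 10: W1.I4
cycle 11: W1.I5
cycle 12: W3.I0
cycle 13: W3.I1
cycle 14: W2.I3
cycle 15: W1.I6
cycle 16: W1.I7
cycle 17: W1.I8
cycle 18: W3.I2
cycle 19: W3.I3
cycle 20: W3.I4
cycle 21: W1.I9
cycle 22: W1.I10
cycle 23: W1.I11
cycle 24: idle
cycle 25: idle
cycle 26: idle
cycle 27: W1.I12

Answer: 28 cycles, utilization 25/28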